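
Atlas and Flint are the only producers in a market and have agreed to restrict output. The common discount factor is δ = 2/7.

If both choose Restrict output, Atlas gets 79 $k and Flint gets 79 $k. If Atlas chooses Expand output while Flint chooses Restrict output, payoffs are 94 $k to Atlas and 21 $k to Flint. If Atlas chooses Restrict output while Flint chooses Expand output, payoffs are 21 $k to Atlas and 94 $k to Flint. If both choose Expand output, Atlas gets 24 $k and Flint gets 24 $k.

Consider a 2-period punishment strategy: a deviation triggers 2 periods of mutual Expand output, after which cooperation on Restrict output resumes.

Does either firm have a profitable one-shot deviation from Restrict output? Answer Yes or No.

No

A one-shot deviation gives 94 now, then 24 for 2 periods, then back to 79.
Gain from deviating: (94−79) today; loss: (79−24) in each of the next 2 periods.
No-deviation condition: (79−24)(δ+…+δ^2) ≥ 94−79, i.e. δ+…+δ^2 ≥ 3/11.
At δ = 2/7: δ+…+δ^2 = 0.3673 ≥ 0.2727.
So cooperation is sustainable.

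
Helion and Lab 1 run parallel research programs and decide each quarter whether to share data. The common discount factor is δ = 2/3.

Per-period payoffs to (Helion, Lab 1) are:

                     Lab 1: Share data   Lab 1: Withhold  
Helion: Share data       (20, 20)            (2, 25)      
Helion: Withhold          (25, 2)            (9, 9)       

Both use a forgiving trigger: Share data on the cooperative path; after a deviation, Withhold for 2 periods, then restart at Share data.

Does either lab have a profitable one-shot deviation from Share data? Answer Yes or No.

No

Comparing payoff streams over the 3 periods until play realigns: cooperate → 20(1+δ+…+δ^2); deviate → 25 + 9(δ+…+δ^2).
Cooperation is sustained iff (20−9)(δ+…+δ^2) ≥ 25−20.
δ+…+δ^2 = 2/3·(1−(2/3)^2)/(1−2/3) = 1.1111, and (25−20)/(20−9) = 0.4545.
1.1111 ≥ 0.4545, so cooperation is sustainable.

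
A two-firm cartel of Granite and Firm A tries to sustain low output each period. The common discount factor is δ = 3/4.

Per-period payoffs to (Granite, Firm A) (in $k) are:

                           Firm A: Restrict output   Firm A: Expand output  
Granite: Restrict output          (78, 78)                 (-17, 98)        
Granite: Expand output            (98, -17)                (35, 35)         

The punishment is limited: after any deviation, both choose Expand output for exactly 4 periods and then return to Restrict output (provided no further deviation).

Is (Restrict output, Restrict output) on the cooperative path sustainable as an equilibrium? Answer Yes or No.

Yes

A one-shot deviation gives 98 now, then 35 for 4 periods, then back to 78.
Gain from deviating: (98−78) today; loss: (78−35) in each of the next 4 periods.
No-deviation condition: (78−35)(δ+…+δ^4) ≥ 98−78, i.e. δ+…+δ^4 ≥ 20/43.
At δ = 3/4: δ+…+δ^4 = 2.0508 ≥ 0.4651.
So cooperation is sustainable.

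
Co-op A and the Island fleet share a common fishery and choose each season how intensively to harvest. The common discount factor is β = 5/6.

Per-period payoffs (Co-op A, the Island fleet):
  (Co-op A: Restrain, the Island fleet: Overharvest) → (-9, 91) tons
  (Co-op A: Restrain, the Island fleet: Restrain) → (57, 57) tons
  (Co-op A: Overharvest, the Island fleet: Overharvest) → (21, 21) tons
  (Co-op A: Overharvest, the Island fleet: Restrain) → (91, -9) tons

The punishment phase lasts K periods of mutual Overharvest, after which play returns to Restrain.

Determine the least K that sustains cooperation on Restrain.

2

IC: β(1−β^K)/(1−β) ≥ (91−57)/(57−21) = 17/18.
With β = 5/6: need 1 − β^K ≥ 17/18·(1−5/6)/(5/6), i.e. β^K ≤ 0.8111.
Since (5/6)^1 = 0.8333 and (5/6)^2 = 0.6944, the smallest such K is 2.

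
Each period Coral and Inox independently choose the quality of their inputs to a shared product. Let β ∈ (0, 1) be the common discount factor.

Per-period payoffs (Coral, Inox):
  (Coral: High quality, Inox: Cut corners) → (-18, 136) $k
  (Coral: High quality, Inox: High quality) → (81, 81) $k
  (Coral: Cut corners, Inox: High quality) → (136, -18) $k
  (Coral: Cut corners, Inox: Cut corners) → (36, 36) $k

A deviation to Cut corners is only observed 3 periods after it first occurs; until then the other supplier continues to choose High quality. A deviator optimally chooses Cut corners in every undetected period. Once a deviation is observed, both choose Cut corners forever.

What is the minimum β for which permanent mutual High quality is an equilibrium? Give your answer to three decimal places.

A deviator earns 136 for 3 periods, then 36 forever; cooperating earns 81 forever. Multiplying the IC by (1−β):
81 ≥ 136(1−β^3) + 36β^3, so 100·β^3 ≥ 55 and β^3 ≥ 11/20.
β ≥ (11/20)^(1/3) ≈ 0.819.

0.819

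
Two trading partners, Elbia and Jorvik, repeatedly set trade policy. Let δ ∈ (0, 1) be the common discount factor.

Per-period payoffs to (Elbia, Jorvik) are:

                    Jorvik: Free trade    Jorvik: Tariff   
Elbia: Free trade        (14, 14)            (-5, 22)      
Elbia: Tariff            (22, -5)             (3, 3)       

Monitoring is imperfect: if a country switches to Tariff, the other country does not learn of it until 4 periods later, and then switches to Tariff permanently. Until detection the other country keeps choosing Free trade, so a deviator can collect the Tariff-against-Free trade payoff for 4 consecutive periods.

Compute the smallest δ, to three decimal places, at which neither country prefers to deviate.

0.806

Deviating for the 4 undetected periods gains 22−14 = 8 per period over cooperation, then loses 14−3 = 11 per period forever once punishment starts.
Gain: 8(1 + δ + … + δ^3); loss: 11·δ^4/(1−δ).
No profitable deviation ⇔ 8(1−δ^4) ≤ 11·δ^4, i.e. δ^4 ≥ 8/(8+11) = 8/19.
Hence δ ≥ (8/19)^(1/4) ≈ 0.806.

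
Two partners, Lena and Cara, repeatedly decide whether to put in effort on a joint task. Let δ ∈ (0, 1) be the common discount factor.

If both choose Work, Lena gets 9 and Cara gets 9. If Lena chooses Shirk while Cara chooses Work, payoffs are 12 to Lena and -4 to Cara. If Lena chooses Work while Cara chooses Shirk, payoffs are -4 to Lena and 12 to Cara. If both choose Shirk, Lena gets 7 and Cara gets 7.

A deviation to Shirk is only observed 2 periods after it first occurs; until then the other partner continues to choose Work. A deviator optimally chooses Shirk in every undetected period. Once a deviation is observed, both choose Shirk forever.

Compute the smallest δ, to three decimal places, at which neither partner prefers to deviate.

0.775

A deviator earns 12 for 2 periods, then 7 forever; cooperating earns 9 forever. Multiplying the IC by (1−δ):
9 ≥ 12(1−δ^2) + 7δ^2, so 5·δ^2 ≥ 3 and δ^2 ≥ 3/5.
δ ≥ (3/5)^(1/2) ≈ 0.775.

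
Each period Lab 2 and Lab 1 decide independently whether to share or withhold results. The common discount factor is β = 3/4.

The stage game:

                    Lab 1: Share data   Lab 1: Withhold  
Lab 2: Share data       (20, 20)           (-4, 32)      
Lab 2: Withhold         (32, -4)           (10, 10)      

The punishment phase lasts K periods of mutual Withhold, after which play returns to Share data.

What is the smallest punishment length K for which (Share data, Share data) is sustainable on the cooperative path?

2

No profitable deviation requires (20−10)(β+…+β^K) ≥ 32−20, i.e. β+…+β^K ≥ 6/5 ≈ 1.2000.
With β = 3/4, the partial sums are K=1: 0.7500, K=2: 1.3125.
K = 2 is the first length at which the sum reaches 1.2000.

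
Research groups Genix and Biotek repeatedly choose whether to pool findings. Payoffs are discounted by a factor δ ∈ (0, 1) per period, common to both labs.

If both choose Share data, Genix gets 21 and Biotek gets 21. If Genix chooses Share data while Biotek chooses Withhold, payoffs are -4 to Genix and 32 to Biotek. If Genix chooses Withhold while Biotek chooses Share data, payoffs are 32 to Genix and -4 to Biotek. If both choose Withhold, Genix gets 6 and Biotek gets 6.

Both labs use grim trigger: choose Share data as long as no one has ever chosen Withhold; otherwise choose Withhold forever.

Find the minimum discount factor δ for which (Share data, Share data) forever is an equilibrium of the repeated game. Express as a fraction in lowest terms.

11/26

One-period gain from deviating is 32 − 21 = 11. The loss is 21 − 6 = 15 in every subsequent period, with present value 15·δ/(1−δ).
Deviation is unprofitable when 15·δ/(1−δ) ≥ 11, i.e. δ/(1−δ) ≥ 11/15.
Equivalently δ ≥ 11/(11+15) = 11/26.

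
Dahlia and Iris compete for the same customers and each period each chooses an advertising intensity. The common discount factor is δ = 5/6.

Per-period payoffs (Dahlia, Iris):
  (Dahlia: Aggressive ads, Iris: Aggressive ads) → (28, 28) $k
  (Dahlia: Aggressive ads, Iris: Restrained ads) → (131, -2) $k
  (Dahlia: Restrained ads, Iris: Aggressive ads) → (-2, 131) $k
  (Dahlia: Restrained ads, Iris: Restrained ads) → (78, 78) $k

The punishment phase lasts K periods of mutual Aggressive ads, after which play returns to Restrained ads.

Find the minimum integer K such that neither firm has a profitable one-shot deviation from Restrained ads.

Need Σ_{k=1}^{K} δ^k ≥ (131−78)/(78−28) = 1.0600 at δ = 5/6.
At K = 1 the sum is 0.8333 < 1.0600; at K = 2 it is 1.5278 ≥ 1.0600.
So the minimum punishment length is K = 2.

2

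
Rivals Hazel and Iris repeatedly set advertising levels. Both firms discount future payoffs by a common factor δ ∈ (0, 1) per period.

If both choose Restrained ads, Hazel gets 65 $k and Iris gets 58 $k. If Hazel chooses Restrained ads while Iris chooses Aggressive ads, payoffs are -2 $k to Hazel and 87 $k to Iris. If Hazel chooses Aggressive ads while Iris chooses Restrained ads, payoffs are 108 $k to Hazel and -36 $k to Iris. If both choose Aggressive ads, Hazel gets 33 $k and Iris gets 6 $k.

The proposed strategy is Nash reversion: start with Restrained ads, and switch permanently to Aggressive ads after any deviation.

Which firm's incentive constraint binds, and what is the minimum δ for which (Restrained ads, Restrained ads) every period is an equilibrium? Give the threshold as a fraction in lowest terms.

Hazel; δ ≥ 43/75

Hazel's threshold: (108−65)/(108−33) = 43/75.
Iris's threshold: (87−58)/(87−6) = 29/81.
43/75 > 29/81, so Hazel binds and δ* = 43/75.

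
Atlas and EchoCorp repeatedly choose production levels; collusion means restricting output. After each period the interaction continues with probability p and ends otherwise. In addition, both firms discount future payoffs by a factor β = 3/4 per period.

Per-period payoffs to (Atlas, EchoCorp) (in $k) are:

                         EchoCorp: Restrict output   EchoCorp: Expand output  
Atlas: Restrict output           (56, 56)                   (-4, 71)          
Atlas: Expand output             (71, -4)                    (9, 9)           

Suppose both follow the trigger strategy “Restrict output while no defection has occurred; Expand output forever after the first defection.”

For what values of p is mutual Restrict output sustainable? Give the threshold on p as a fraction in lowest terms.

Expected continuation weight on next period's payoff is β·p = 3/4·p, which plays the role of the discount factor.
Cooperation requires 3/4·p ≥ (71−56)/(71−9) = 15/62, hence p ≥ 10/31.

10/31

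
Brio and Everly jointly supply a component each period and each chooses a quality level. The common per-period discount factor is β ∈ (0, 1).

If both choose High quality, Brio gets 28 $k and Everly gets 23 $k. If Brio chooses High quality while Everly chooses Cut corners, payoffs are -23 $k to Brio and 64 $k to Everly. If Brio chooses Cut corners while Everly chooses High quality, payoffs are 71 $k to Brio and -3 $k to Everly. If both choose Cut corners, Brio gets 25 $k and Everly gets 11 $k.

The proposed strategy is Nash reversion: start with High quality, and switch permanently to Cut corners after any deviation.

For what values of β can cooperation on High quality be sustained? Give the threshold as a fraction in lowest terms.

Brio's threshold: (71−28)/(71−25) = 43/46.
Everly's threshold: (64−23)/(64−11) = 41/53.
43/46 > 41/53, so Brio binds and β* = 43/46.

43/46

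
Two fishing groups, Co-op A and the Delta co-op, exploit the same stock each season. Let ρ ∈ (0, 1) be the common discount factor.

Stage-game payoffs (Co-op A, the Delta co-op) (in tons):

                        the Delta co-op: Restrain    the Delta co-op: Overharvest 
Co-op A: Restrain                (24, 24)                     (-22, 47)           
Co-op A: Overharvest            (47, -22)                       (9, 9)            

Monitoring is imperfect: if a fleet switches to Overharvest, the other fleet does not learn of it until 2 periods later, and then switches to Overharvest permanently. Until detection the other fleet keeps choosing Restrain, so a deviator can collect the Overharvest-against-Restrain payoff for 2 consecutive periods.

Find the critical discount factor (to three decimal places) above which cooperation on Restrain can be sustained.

0.778

A deviator earns 47 for 2 periods, then 9 forever; cooperating earns 24 forever. Multiplying the IC by (1−ρ):
24 ≥ 47(1−ρ^2) + 9ρ^2, so 38·ρ^2 ≥ 23 and ρ^2 ≥ 23/38.
ρ ≥ (23/38)^(1/2) ≈ 0.778.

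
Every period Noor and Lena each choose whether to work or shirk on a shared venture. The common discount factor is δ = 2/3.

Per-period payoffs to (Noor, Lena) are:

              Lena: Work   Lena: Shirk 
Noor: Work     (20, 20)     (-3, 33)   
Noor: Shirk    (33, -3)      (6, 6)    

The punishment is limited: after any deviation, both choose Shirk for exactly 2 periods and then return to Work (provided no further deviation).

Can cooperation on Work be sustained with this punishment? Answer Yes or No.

Yes

Comparing payoff streams over the 3 periods until play realigns: cooperate → 20(1+δ+…+δ^2); deviate → 33 + 6(δ+…+δ^2).
Cooperation is sustained iff (20−6)(δ+…+δ^2) ≥ 33−20.
δ+…+δ^2 = 2/3·(1−(2/3)^2)/(1−2/3) = 1.1111, and (33−20)/(20−6) = 0.9286.
1.1111 ≥ 0.9286, so cooperation is sustainable.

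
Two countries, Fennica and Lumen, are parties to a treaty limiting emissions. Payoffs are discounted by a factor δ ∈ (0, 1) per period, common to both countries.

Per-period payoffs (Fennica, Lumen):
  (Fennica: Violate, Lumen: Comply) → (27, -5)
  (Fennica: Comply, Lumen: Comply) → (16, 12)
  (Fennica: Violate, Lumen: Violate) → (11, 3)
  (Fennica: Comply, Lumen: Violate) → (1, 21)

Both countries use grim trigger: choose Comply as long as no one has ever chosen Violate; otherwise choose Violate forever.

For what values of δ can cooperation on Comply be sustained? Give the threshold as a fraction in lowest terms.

11/16

Fennica: cooperation gives 16 each period; deviation gives 27 once then 11 forever.
  16/(1−δ) ≥ 27 + 11δ/(1−δ) ⇒ δ ≥ 11/16.
Lumen: cooperation gives 12 each period; deviation gives 21 once then 3 forever.
  δ ≥ 9/18 = 1/2.
Both must hold, so the binding constraint is Fennica's: δ ≥ 11/16.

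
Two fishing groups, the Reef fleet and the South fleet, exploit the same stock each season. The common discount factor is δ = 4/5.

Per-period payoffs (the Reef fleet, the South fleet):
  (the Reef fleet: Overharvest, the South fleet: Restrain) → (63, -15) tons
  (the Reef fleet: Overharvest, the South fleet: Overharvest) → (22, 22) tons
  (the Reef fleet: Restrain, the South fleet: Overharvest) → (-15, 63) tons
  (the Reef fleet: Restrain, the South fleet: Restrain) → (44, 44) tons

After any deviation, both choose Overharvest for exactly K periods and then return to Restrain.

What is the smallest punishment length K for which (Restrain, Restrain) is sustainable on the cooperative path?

2

No profitable deviation requires (44−22)(δ+…+δ^K) ≥ 63−44, i.e. δ+…+δ^K ≥ 19/22 ≈ 0.8636.
With δ = 4/5, the partial sums are K=1: 0.8000, K=2: 1.4400.
K = 2 is the first length at which the sum reaches 0.8636.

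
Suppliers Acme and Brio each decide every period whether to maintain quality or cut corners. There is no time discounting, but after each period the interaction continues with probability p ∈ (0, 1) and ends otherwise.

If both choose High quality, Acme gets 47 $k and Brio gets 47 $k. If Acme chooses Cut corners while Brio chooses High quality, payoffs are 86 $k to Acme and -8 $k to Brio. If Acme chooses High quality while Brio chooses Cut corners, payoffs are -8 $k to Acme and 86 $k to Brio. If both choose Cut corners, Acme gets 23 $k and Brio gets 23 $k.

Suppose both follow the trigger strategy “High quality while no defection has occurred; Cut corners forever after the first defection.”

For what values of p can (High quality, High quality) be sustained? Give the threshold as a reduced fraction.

Expected cooperation value is 47 + p·47 + p²·47 + … = 47/(1−p); deviation gives 86 + p·23/(1−p).
47 ≥ 86(1−p) + 23p ⇒ 63p ≥ 39 ⇒ p ≥ 39/63 = 13/21.

13/21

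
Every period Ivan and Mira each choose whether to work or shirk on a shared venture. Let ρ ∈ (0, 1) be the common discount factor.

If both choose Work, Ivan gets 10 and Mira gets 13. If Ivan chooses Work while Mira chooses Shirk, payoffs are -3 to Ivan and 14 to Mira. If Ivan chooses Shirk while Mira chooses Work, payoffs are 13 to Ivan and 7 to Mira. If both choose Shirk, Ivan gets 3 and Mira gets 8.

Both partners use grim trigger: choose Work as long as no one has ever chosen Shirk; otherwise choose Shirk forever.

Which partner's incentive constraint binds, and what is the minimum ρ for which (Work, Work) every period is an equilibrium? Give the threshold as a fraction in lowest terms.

Ivan's threshold: (13−10)/(13−3) = 3/10.
Mira's threshold: (14−13)/(14−8) = 1/6.
3/10 > 1/6, so Ivan binds and ρ* = 3/10.

Ivan; ρ ≥ 3/10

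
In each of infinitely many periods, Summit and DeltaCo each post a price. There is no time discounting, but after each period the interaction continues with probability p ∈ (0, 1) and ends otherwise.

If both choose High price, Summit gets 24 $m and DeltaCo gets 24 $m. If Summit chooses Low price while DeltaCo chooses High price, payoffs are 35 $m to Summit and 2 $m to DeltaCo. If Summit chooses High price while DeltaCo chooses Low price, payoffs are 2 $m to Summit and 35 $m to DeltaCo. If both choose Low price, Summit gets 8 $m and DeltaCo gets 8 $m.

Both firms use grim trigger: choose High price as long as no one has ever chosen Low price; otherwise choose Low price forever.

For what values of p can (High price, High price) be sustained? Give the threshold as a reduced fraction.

With no time discounting, the continuation probability p plays the role of the discount factor.
Grim-trigger IC: 24/(1−p) ≥ 35 + 8p/(1−p) ⇒ p ≥ (35−24)/(35−8) = 11/27.

11/27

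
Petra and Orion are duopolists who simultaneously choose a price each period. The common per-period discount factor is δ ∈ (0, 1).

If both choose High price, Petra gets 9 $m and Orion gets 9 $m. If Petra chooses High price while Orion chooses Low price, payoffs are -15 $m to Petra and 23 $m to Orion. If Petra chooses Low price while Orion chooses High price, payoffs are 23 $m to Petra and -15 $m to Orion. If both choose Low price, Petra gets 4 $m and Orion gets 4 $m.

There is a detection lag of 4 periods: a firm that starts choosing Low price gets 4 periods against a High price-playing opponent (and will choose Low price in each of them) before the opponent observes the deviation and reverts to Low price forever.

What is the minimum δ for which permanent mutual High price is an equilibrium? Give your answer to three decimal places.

Deviating for the 4 undetected periods gains 23−9 = 14 per period over cooperation, then loses 9−4 = 5 per period forever once punishment starts.
Gain: 14(1 + δ + … + δ^3); loss: 5·δ^4/(1−δ).
No profitable deviation ⇔ 14(1−δ^4) ≤ 5·δ^4, i.e. δ^4 ≥ 14/(14+5) = 14/19.
Hence δ ≥ (14/19)^(1/4) ≈ 0.926.

0.926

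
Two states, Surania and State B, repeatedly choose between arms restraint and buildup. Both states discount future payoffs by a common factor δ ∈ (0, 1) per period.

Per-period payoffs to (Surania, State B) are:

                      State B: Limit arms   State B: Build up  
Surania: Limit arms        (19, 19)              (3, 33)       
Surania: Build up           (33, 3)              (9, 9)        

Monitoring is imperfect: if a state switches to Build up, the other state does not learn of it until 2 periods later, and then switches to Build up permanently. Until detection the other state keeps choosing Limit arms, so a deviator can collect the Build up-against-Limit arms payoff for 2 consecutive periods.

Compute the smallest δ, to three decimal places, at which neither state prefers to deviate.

The best deviation is to choose Build up for all 2 undetected periods, earning 33 each, then 9 forever once detected.
Deviation value: 33(1−δ^2)/(1−δ) + 9δ^2/(1−δ); cooperation value: 19/(1−δ).
IC: 19 ≥ 33(1−δ^2) + 9δ^2 = 33 − 24δ^2.
So δ^2 ≥ 14/24 = 7/12, giving δ ≥ (7/12)^(1/2) ≈ 0.764.

0.764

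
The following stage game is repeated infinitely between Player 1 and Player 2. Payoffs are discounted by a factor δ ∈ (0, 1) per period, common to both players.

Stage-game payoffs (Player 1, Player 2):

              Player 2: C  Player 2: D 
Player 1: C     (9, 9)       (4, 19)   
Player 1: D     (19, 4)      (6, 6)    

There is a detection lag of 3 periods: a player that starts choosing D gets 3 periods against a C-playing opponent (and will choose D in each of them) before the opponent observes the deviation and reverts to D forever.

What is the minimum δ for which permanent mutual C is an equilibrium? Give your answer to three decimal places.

A deviator earns 19 for 3 periods, then 6 forever; cooperating earns 9 forever. Multiplying the IC by (1−δ):
9 ≥ 19(1−δ^3) + 6δ^3, so 13·δ^3 ≥ 10 and δ^3 ≥ 10/13.
δ ≥ (10/13)^(1/3) ≈ 0.916.

0.916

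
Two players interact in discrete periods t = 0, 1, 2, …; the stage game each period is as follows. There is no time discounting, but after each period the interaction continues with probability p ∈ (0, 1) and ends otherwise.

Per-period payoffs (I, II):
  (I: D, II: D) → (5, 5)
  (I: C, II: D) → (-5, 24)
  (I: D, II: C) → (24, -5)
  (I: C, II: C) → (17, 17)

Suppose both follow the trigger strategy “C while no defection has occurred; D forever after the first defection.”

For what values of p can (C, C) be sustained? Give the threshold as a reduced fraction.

With no time discounting, the continuation probability p plays the role of the discount factor.
Grim-trigger IC: 17/(1−p) ≥ 24 + 5p/(1−p) ⇒ p ≥ (24−17)/(24−5) = 7/19.

7/19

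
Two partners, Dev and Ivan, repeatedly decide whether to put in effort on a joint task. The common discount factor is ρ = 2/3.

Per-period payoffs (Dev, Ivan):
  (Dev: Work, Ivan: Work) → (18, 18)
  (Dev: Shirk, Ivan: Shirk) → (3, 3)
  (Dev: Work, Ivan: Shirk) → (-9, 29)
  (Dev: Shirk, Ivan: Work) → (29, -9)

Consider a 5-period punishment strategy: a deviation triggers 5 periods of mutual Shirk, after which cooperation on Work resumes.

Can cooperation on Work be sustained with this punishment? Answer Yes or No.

IC: ρ+…+ρ^5 ≥ (29−18)/(18−3) = 11/15.
At ρ = 2/3: partial sum = 1.7366 ≥ 0.7333. Cooperation sustainable.

Yes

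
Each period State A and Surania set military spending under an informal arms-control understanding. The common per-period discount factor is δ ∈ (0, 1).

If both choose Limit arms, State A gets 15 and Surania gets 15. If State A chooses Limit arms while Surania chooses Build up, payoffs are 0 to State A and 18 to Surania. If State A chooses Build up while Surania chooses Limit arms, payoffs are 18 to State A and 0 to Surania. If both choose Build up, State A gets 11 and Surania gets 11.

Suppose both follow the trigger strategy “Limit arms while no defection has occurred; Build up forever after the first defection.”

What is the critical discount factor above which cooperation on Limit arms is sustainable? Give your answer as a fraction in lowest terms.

3/7

Under grim trigger the critical discount factor is (T−C)/(T−P) with T = 18, C = 15, P = 11.
δ* = (18−15)/(18−11) = 3/7.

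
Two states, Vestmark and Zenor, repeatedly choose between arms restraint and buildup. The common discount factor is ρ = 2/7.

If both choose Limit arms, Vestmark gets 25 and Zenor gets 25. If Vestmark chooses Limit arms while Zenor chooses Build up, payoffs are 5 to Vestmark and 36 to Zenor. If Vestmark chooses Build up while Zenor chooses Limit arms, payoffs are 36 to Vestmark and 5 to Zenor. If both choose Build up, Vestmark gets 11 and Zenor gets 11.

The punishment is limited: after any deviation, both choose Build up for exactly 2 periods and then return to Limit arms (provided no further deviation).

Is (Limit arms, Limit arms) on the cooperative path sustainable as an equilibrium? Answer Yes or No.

Comparing payoff streams over the 3 periods until play realigns: cooperate → 25(1+ρ+…+ρ^2); deviate → 36 + 11(ρ+…+ρ^2).
Cooperation is sustained iff (25−11)(ρ+…+ρ^2) ≥ 36−25.
ρ+…+ρ^2 = 2/7·(1−(2/7)^2)/(1−2/7) = 0.3673, and (36−25)/(25−11) = 0.7857.
0.3673 < 0.7857, so cooperation is not sustainable.

No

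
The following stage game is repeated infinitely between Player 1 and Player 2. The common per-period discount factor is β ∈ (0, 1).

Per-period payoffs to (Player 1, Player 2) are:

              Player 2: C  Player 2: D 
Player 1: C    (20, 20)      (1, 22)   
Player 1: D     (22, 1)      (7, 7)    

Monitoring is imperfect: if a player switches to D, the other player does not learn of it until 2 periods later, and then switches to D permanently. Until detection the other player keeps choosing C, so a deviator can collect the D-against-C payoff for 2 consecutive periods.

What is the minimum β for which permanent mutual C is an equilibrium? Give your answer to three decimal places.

The best deviation is to choose D for all 2 undetected periods, earning 22 each, then 7 forever once detected.
Deviation value: 22(1−β^2)/(1−β) + 7β^2/(1−β); cooperation value: 20/(1−β).
IC: 20 ≥ 22(1−β^2) + 7β^2 = 22 − 15β^2.
So β^2 ≥ 2/15, giving β ≥ (2/15)^(1/2) ≈ 0.365.

0.365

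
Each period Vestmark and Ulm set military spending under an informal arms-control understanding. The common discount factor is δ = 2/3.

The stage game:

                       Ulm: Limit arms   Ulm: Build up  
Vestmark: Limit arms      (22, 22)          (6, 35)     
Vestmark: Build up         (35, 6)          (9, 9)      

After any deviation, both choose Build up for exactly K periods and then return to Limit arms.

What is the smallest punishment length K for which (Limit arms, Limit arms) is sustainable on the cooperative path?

2

No profitable deviation requires (22−9)(δ+…+δ^K) ≥ 35−22, i.e. δ+…+δ^K ≥ 1 ≈ 1.0000.
With δ = 2/3, the partial sums are K=1: 0.6667, K=2: 1.1111.
K = 2 is the first length at which the sum reaches 1.0000.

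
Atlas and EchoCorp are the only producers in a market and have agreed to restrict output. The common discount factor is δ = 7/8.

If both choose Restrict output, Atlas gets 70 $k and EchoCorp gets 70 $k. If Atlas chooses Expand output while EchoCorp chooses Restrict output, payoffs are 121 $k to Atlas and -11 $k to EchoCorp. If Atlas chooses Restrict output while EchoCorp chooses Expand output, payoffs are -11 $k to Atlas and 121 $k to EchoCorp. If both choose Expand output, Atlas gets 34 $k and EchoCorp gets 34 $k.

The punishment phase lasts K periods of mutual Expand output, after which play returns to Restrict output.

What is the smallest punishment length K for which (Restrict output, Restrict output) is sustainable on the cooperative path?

2

Need Σ_{k=1}^{K} δ^k ≥ (121−70)/(70−34) = 1.4167 at δ = 7/8.
At K = 1 the sum is 0.8750 < 1.4167; at K = 2 it is 1.6406 ≥ 1.4167.
So the minimum punishment length is K = 2.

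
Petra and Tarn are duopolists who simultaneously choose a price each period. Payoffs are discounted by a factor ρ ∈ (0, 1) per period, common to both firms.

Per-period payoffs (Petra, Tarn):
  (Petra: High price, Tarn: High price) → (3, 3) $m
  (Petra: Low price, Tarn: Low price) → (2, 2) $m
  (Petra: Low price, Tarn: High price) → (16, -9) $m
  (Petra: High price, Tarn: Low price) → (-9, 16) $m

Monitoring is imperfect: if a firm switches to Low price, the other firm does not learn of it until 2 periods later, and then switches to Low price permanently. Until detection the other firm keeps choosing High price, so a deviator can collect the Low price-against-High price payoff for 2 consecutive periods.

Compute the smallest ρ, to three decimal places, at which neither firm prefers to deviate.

Deviating for the 2 undetected periods gains 16−3 = 13 per period over cooperation, then loses 3−2 = 1 per period forever once punishment starts.
Gain: 13(1 + ρ + … + ρ^1); loss: 1·ρ^2/(1−ρ).
No profitable deviation ⇔ 13(1−ρ^2) ≤ 1·ρ^2, i.e. ρ^2 ≥ 13/(13+1) = 13/14.
Hence ρ ≥ (13/14)^(1/2) ≈ 0.964.

0.964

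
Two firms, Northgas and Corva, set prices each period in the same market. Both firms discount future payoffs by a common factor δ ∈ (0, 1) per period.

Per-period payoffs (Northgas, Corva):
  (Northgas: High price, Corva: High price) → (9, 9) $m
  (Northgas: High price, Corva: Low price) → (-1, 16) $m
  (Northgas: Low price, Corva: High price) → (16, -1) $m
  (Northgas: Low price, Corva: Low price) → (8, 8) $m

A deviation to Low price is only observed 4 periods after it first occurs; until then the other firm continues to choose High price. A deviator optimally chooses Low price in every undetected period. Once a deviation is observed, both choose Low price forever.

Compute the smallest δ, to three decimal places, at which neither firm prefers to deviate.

0.967

A deviator earns 16 for 4 periods, then 8 forever; cooperating earns 9 forever. Multiplying the IC by (1−δ):
9 ≥ 16(1−δ^4) + 8δ^4, so 8·δ^4 ≥ 7 and δ^4 ≥ 7/8.
δ ≥ (7/8)^(1/4) ≈ 0.967.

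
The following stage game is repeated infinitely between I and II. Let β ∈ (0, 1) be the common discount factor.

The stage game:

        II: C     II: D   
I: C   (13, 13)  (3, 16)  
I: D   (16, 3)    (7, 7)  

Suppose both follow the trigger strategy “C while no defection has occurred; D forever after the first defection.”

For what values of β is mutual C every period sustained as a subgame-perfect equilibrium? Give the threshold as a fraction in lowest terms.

Under grim trigger the critical discount factor is (T−C)/(T−P) with T = 16, C = 13, P = 7.
β* = (16−13)/(16−7) = 3/9 = 1/3.

1/3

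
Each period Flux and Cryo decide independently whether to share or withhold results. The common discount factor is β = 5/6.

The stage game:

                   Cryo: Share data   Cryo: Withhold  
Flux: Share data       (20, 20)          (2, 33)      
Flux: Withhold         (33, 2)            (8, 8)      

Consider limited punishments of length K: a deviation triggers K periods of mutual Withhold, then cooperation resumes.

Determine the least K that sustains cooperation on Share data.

IC: β(1−β^K)/(1−β) ≥ (33−20)/(20−8) = 13/12.
With β = 5/6: need 1 − β^K ≥ 13/12·(1−5/6)/(5/6), i.e. β^K ≤ 0.7833.
Since (5/6)^1 = 0.8333 and (5/6)^2 = 0.6944, the smallest such K is 2.

2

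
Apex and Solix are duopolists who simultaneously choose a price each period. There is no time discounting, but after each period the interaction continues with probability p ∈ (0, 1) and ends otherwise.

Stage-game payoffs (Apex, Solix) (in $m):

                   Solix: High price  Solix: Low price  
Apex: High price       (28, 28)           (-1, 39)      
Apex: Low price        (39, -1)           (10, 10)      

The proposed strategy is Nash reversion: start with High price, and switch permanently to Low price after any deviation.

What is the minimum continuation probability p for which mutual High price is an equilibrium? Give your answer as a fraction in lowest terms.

Expected cooperation value is 28 + p·28 + p²·28 + … = 28/(1−p); deviation gives 39 + p·10/(1−p).
28 ≥ 39(1−p) + 10p ⇒ 29p ≥ 11 ⇒ p ≥ 11/29.

11/29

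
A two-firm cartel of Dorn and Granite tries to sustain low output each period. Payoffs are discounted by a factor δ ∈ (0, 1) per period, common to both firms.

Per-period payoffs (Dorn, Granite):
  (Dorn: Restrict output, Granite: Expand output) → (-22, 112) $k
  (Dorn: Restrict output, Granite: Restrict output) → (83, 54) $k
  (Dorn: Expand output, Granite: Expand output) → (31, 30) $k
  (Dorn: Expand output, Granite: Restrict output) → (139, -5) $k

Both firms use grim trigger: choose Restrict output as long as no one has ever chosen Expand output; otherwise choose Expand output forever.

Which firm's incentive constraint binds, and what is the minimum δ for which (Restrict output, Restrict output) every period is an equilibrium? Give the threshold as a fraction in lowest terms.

Dorn: cooperation gives 83 each period; deviation gives 139 once then 31 forever.
  83/(1−δ) ≥ 139 + 31δ/(1−δ) ⇒ δ ≥ 56/108 = 14/27.
Granite: cooperation gives 54 each period; deviation gives 112 once then 30 forever.
  δ ≥ 58/82 = 29/41.
Both must hold, so the binding constraint is Granite's: δ ≥ 29/41.

Granite; δ ≥ 29/41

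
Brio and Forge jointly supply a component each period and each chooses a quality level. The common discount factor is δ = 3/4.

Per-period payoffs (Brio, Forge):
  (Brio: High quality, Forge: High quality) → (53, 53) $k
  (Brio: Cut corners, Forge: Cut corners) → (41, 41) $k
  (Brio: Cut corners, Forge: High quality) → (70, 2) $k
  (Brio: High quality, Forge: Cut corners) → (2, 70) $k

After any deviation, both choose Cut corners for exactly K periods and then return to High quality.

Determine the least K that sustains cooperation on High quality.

No profitable deviation requires (53−41)(δ+…+δ^K) ≥ 70−53, i.e. δ+…+δ^K ≥ 17/12 ≈ 1.4167.
With δ = 3/4, the partial sums are K=1: 0.7500, K=2: 1.3125, K=3: 1.7344.
K = 3 is the first length at which the sum reaches 1.4167.

3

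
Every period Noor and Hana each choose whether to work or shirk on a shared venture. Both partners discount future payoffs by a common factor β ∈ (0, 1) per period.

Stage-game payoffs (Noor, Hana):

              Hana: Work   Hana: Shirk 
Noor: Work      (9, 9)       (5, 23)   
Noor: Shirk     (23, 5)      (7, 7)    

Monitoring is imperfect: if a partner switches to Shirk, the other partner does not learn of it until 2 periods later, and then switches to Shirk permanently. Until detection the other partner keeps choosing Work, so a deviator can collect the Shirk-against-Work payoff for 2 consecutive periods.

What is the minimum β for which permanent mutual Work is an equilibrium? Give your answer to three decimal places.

The best deviation is to choose Shirk for all 2 undetected periods, earning 23 each, then 7 forever once detected.
Deviation value: 23(1−β^2)/(1−β) + 7β^2/(1−β); cooperation value: 9/(1−β).
IC: 9 ≥ 23(1−β^2) + 7β^2 = 23 − 16β^2.
So β^2 ≥ 14/16 = 7/8, giving β ≥ (7/8)^(1/2) ≈ 0.935.

0.935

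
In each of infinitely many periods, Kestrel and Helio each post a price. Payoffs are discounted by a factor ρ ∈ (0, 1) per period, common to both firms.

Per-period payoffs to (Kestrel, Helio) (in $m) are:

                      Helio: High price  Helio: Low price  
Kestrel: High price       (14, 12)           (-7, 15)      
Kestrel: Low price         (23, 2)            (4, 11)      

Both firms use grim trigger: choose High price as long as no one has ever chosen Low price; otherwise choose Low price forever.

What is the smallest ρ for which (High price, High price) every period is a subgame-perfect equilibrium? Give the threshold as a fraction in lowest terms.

3/4

Kestrel: cooperation gives 14 each period; deviation gives 23 once then 4 forever.
  14/(1−ρ) ≥ 23 + 4ρ/(1−ρ) ⇒ ρ ≥ 9/19.
Helio: cooperation gives 12 each period; deviation gives 15 once then 11 forever.
  ρ ≥ 3/4.
Both must hold, so the binding constraint is Helio's: ρ ≥ 3/4.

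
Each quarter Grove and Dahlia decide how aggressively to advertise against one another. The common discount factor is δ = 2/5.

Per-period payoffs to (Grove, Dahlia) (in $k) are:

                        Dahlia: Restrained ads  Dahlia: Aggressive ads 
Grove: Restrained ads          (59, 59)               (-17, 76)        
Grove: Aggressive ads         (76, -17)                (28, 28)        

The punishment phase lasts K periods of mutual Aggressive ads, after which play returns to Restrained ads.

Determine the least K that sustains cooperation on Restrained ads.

Need Σ_{k=1}^{K} δ^k ≥ (76−59)/(59−28) = 0.5484 at δ = 2/5.
At K = 1 the sum is 0.4000 < 0.5484; at K = 2 it is 0.5600 ≥ 0.5484.
So the minimum punishment length is K = 2.

2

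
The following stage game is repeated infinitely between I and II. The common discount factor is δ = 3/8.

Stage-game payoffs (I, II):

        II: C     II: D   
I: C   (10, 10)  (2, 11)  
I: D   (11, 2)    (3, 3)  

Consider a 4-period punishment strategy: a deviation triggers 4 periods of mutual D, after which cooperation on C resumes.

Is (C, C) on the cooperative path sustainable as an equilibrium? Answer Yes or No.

Yes

IC: δ+…+δ^4 ≥ (11−10)/(10−3) = 1/7.
At δ = 3/8: partial sum = 0.5881 ≥ 0.1429. Cooperation sustainable.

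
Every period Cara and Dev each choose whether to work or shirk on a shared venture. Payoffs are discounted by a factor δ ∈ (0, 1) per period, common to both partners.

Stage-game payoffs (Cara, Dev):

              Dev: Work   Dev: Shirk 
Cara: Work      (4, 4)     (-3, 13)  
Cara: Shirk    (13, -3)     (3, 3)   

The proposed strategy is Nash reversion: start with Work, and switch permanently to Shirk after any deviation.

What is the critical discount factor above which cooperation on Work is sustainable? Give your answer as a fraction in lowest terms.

9/10

4/(1−δ) ≥ 13 + 3δ/(1−δ)
4 ≥ 13 − 10δ
δ ≥ 9/10.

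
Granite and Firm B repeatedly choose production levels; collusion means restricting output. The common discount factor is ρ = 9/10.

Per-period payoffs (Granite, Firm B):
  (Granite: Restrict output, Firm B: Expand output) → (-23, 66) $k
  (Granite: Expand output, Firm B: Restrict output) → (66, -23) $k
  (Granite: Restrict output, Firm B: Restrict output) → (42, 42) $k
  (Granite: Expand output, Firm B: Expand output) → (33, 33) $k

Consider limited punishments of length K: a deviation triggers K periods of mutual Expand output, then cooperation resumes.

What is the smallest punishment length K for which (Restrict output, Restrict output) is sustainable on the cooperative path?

4

Need Σ_{k=1}^{K} ρ^k ≥ (66−42)/(42−33) = 2.6667 at ρ = 9/10.
At K = 3 the sum is 2.4390 < 2.6667; at K = 4 it is 3.0951 ≥ 2.6667.
So the minimum punishment length is K = 4.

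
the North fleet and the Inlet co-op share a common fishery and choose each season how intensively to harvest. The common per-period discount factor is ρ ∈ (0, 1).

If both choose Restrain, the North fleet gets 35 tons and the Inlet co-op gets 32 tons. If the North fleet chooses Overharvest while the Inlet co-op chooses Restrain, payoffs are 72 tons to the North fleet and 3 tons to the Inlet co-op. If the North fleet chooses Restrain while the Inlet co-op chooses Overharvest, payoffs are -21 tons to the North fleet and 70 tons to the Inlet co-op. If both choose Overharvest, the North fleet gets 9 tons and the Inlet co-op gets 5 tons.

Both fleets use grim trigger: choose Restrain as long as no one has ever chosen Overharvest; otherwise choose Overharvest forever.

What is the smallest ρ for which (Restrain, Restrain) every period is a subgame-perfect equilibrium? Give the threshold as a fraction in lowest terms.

37/63

the North fleet: cooperation gives 35 each period; deviation gives 72 once then 9 forever.
  35/(1−ρ) ≥ 72 + 9ρ/(1−ρ) ⇒ ρ ≥ 37/63.
the Inlet co-op: cooperation gives 32 each period; deviation gives 70 once then 5 forever.
  ρ ≥ 38/65.
Both must hold, so the binding constraint is the North fleet's: ρ ≥ 37/63.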